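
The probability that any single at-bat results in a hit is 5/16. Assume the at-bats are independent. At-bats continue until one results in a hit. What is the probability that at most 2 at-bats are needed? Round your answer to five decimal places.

Y = number of at-bats to the first success; geometric, p = 0.3125.
P(Y ≤ 2) = 1 − (1−p)^2 = 1 − 0.4726562 = 0.5273438

0.52734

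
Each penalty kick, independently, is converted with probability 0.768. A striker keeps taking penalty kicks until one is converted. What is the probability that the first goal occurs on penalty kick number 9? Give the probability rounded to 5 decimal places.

Geometric (trials to first success), p = 0.768.
P(Y = 9) = (1−p)^8 · p = 8.3927e-06 · 0.768 = 0.0000064

0.00001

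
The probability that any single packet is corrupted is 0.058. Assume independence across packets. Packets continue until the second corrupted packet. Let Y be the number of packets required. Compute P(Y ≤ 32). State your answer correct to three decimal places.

0.561

Finishing within 32 packets ⇔ at least 2 successes in the first 32. With X ~ Binomial(32, 0.058), P(Y ≤ 32) = 1 − P(X ≤ 1).
  k=0: C(32,0)·0.058^0·0.942^32 = 0.14778
  k=1: C(32,1)·0.058^1·0.942^31 = 0.29118
1 − 0.43896 = 0.56104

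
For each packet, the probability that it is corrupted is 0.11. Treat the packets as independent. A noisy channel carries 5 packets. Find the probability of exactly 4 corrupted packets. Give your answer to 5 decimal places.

X ~ Binomial(n=5, p=0.11).
P(X=4) = C(5,4) · p^4 · (1−p)^1
= 5 · 0.00014641 · 0.89 = 0.0006515

0.00065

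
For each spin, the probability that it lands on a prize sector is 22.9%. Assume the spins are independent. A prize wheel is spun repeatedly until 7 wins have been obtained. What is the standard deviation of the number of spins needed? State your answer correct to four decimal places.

10.1447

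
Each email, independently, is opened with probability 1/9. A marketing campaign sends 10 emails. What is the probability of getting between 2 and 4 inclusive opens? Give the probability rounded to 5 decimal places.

0.30449

X ~ Binomial(10, 0.111111); P(2 ≤ X ≤ 4) = Σ C(10,k) p^k (1−p)^(10−k) over k:
  k=2: C(10,2)·0.111111^2·0.888889^8 = 0.2165246
  k=3: C(10,3)·0.111111^3·0.888889^7 = 0.0721749
  k=4: C(10,4)·0.111111^4·0.888889^6 = 0.0157883
Total = 0.3044878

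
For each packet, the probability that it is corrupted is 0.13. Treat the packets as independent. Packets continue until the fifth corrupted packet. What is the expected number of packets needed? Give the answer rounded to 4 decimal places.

38.4615

Y = total packets until the fifth success; negative binomial with r=5, p=0.13.
E[Y] = r / p = 5 / 0.13 = 38.461538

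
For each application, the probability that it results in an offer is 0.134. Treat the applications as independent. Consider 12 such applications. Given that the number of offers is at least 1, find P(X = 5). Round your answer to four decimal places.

X ~ Binomial(12, 0.134). Want P(X=5 | X≥1) = P(X=5) / P(X≥1).
P(X=5) = C(12,5)·0.134^5·0.866^7 = 0.012499
P(X≥1) = 1 − 0.177916 = 0.822084
Ratio = 0.012499 / 0.822084 = 0.015204

0.0152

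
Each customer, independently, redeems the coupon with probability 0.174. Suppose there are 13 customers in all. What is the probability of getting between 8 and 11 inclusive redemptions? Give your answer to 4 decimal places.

0.0005

X ~ Binomial(13, 0.174); P(8 ≤ X ≤ 11) = Σ C(13,k) p^k (1−p)^(13−k) over k:
  k=8: C(13,8)·0.174^8·0.826^5 = 0.000416
  k=9: C(13,9)·0.174^9·0.826^4 = 0.000049
  k=10: C(13,10)·0.174^10·0.826^3 = 0.000004
  k=11: C(13,11)·0.174^11·0.826^2 = 0.000000
Total = 0.000469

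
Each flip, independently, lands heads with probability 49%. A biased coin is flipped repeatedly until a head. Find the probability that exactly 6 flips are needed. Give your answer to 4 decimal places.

0.0169

Geometric (trials to first success), p = 0.49.
P(Y = 6) = (1−p)^5 · p = 0.034503 · 0.49 = 0.016906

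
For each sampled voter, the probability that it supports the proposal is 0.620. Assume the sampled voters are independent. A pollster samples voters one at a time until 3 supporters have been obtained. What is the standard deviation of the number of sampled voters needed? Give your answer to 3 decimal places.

1.722

Y = total sampled voters until the third success; negative binomial with r=3, p=0.62.
SD(Y) = √[r(1−p)/p²] = √(2.96566) = 1.72211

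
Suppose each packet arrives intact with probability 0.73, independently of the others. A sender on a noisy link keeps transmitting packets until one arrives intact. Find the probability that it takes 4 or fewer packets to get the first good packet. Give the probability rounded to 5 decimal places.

0.99469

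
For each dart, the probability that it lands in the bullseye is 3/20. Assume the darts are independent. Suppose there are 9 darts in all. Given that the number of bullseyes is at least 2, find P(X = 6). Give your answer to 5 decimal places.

0.00147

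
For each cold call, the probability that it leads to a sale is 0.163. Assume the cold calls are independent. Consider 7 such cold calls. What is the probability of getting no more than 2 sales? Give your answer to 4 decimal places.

X ~ Binomial(7, 0.163); P(X ≤ 2) = Σ C(7,k) p^k (1−p)^(7−k) over k:
  k=0: C(7,0)·0.163^0·0.837^7 = 0.287792
  k=1: C(7,1)·0.163^1·0.837^6 = 0.392318
  k=2: C(7,2)·0.163^2·0.837^5 = 0.229204
Total = 0.909314

0.9093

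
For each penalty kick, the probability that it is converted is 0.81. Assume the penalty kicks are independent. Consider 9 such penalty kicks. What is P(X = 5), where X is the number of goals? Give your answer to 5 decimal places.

0.05725

X ~ Binomial(n=9, p=0.81).
P(X=5) = C(9,5) · p^5 · (1−p)^4
= 126 · 0.34868 · 0.0013032 = 0.0572546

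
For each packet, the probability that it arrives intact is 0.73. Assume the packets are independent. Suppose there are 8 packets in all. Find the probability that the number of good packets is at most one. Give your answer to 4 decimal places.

0.0006

X ~ Binomial(8, 0.73); P(X ≤ 1) = Σ C(8,k) p^k (1−p)^(8−k) over k:
  k=0: C(8,0)·0.73^0·0.27^8 = 0.000028
  k=1: C(8,1)·0.73^1·0.27^7 = 0.000611
Total = 0.000639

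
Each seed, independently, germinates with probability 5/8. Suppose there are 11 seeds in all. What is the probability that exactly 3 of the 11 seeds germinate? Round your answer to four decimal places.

0.0158

X ~ Binomial(n=11, p=0.625).
P(X=3) = C(11,3) · p^3 · (1−p)^8
= 165 · 0.24414 · 0.00039107 = 0.015753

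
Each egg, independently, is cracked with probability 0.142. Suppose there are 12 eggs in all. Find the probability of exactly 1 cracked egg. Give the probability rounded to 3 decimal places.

X ~ Binomial(n=12, p=0.142).
P(X=1) = C(12,1) · p^1 · (1−p)^11
= 12 · 0.142 · 0.18551 = 0.31610

0.316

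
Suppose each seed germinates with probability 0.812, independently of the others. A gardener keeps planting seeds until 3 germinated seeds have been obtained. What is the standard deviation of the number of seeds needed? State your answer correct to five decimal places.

Y = total seeds until the third success; negative binomial with r=3, p=0.812.
SD(Y) = √[r(1−p)/p²] = √(0.8553957) = 0.9248760

0.92488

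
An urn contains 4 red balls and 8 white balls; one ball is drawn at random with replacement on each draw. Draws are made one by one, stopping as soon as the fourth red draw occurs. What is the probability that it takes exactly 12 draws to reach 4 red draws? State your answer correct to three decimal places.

Y = trial on which the fourth success occurs; negative binomial, r=4, p=0.333333.
P(Y=12) = C(11,3) · p^4 · (1−p)^8
= 165 · 0.012346 · 0.039018 = 0.07948

0.079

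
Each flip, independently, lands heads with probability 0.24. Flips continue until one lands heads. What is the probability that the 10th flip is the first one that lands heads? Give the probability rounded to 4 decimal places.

0.0203

Geometric (trials to first success), p = 0.24.
P(Y = 10) = (1−p)^9 · p = 0.084591 · 0.24 = 0.020302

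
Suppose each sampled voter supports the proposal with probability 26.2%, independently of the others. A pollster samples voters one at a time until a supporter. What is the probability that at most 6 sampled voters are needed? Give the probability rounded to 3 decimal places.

Y = number of sampled voters to the first success; geometric, p = 0.262.
P(Y ≤ 6) = 1 − (1−p)^6 = 1 − 0.16156 = 0.83844

0.838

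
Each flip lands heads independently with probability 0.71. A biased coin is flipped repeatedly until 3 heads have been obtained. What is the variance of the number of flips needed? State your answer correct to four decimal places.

1.7258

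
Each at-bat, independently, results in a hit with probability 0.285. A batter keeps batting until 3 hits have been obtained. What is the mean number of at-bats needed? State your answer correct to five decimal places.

Y = total at-bats until the third success; negative binomial with r=3, p=0.285.
E[Y] = r / p = 3 / 0.285 = 10.5263158

10.52632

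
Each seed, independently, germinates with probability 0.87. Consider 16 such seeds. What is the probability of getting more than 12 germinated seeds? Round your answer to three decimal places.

0.855

X ~ Binomial(16, 0.87); P(X ≥ 13) = Σ C(16,k) p^k (1−p)^(16−k) over k:
  k=13: C(16,13)·0.87^13·0.13^3 = 0.20127
  k=14: C(16,14)·0.87^14·0.13^2 = 0.28863
  k=15: C(16,15)·0.87^15·0.13^1 = 0.25754
  k=16: C(16,16)·0.87^16·0.13^0 = 0.10772
Total = 0.85516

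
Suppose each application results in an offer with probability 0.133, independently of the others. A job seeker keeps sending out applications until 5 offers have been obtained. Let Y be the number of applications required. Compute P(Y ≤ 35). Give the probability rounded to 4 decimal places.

Finishing within 35 applications ⇔ at least 5 successes in the first 35. With X ~ Binomial(35, 0.133), P(Y ≤ 35) = 1 − P(X ≤ 4).
  k=0: C(35,0)·0.133^0·0.867^35 = 0.006771
  k=1: C(35,1)·0.133^1·0.867^34 = 0.036355
  k=2: C(35,2)·0.133^2·0.867^33 = 0.094809
  k=3: C(35,3)·0.133^3·0.867^32 = 0.159984
  k=4: C(35,4)·0.133^4·0.867^31 = 0.196335
1 − 0.494255 = 0.505745

0.5057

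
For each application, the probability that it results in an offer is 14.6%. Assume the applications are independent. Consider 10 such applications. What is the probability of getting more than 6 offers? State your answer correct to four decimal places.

0.0001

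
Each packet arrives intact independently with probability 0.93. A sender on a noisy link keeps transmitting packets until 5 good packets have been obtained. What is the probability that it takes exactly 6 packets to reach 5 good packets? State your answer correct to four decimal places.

Y = trial on which the fifth success occurs; negative binomial, r=5, p=0.93.
P(Y=6) = C(5,4) · p^5 · (1−p)^1
= 5 · 0.69569 · 0.07 = 0.243491

0.2435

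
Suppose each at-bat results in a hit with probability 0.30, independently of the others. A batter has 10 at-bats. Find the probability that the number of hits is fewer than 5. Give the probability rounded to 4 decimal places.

X ~ Binomial(10, 0.30); P(X ≤ 4) = Σ C(10,k) p^k (1−p)^(10−k) over k:
  k=0: C(10,0)·0.30^0·0.70^10 = 0.028248
  k=1: C(10,1)·0.30^1·0.70^9 = 0.121061
  k=2: C(10,2)·0.30^2·0.70^8 = 0.233474
  k=3: C(10,3)·0.30^3·0.70^7 = 0.266828
  k=4: C(10,4)·0.30^4·0.70^6 = 0.200121
Total = 0.849732

0.8497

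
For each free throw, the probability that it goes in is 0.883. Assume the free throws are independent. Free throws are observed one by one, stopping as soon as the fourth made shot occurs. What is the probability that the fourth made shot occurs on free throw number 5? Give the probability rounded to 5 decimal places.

Y = trial on which the fourth success occurs; negative binomial, r=4, p=0.883.
P(Y=5) = C(4,3) · p^4 · (1−p)^1
= 4 · 0.60791 · 0.117 = 0.2845042

0.28450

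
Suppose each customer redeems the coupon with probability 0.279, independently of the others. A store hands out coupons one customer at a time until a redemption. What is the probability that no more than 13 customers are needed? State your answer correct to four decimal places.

Y = number of customers to the first success; geometric, p = 0.279.
P(Y ≤ 13) = 1 − (1−p)^13 = 1 − 0.014228 = 0.985772

0.9858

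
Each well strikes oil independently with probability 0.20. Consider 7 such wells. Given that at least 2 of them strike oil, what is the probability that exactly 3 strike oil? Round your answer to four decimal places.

0.2709

X ~ Binomial(7, 0.20). Want P(X=3 | X≥2) = P(X=3) / P(X≥2).
P(X=3) = C(7,3)·0.20^3·0.80^4 = 0.114688
P(X≥2) = 1 − 0.209715 − 0.367002 = 0.423283
Ratio = 0.114688 / 0.423283 = 0.270949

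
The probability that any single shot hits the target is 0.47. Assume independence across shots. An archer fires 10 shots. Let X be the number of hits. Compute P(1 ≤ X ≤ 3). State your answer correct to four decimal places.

0.2238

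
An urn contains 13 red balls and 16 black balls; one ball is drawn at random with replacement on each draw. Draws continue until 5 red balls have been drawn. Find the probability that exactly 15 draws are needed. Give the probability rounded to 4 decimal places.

0.0474

Y = trial on which the fifth success occurs; negative binomial, r=5, p=0.448276.
P(Y=15) = C(14,4) · p^5 · (1−p)^10
= 1001 · 0.018102 · 0.0026135 = 0.047357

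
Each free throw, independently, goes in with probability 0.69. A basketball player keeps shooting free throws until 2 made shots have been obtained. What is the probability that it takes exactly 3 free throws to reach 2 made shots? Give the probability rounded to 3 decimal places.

0.295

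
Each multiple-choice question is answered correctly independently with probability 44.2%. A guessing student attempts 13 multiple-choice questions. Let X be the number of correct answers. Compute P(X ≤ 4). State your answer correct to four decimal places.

X ~ Binomial(13, 0.442); P(X ≤ 4) = Σ C(13,k) p^k (1−p)^(13−k) over k:
  k=0: C(13,0)·0.442^0·0.558^13 = 0.000508
  k=1: C(13,1)·0.442^1·0.558^12 = 0.005236
  k=2: C(13,2)·0.442^2·0.558^11 = 0.024884
  k=3: C(13,3)·0.442^3·0.558^10 = 0.072273
  k=4: C(13,4)·0.442^4·0.558^9 = 0.143121
Total = 0.246022

0.2460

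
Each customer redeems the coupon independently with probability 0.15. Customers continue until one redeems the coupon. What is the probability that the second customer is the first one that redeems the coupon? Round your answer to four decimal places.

0.1275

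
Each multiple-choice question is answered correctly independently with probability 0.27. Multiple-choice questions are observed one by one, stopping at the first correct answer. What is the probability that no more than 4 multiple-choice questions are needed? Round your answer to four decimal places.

0.7160

Y = number of multiple-choice questions to the first success; geometric, p = 0.27.
P(Y ≤ 4) = 1 − (1−p)^4 = 1 − 0.283982 = 0.716018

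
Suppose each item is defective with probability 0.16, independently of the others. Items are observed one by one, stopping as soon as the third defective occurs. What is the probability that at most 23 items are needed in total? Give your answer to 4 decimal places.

0.7360

Finishing within 23 items ⇔ at least 3 successes in the first 23. With X ~ Binomial(23, 0.16), P(Y ≤ 23) = 1 − P(X ≤ 2).
  k=0: C(23,0)·0.16^0·0.84^23 = 0.018131
  k=1: C(23,1)·0.16^1·0.84^22 = 0.079431
  k=2: C(23,2)·0.16^2·0.84^21 = 0.166428
1 − 0.263990 = 0.736010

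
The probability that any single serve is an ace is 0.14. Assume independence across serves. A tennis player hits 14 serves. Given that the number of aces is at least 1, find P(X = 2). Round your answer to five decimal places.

X ~ Binomial(14, 0.14). Want P(X=2 | X≥1) = P(X=2) / P(X≥1).
P(X=2) = C(14,2)·0.14^2·0.86^12 = 0.2919301
P(X≥1) = 1 − 0.1210538 = 0.8789462
Ratio = 0.2919301 / 0.8789462 = 0.3321365

0.33214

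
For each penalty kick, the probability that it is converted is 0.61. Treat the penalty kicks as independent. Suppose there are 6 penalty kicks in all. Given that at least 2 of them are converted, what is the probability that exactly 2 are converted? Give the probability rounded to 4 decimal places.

0.1340

X ~ Binomial(6, 0.61). Want P(X=2 | X≥2) = P(X=2) / P(X≥2).
P(X=2) = C(6,2)·0.61^2·0.39^4 = 0.129125
P(X≥2) = 1 − 0.003519 − 0.033022 = 0.963459
Ratio = 0.129125 / 0.963459 = 0.134022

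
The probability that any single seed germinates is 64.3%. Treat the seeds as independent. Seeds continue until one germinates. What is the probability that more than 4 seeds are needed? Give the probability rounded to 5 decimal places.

Y = number of seeds to the first success; geometric, p = 0.643.
P(Y > 4) = P(first 4 all fail) = (1−p)^4 = 0.0162432

0.01624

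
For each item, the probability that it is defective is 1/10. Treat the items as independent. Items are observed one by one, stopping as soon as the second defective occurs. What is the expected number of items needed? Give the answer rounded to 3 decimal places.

20.000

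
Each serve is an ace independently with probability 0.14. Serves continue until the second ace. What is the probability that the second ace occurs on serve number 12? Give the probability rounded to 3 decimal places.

0.048

Y = trial on which the second success occurs; negative binomial, r=2, p=0.14.
P(Y=12) = C(11,1) · p^2 · (1−p)^10
= 11 · 0.0196 · 0.2213 = 0.04771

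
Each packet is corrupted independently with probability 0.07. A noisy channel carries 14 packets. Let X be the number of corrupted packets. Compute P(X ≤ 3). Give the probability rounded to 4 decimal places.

0.9864

X ~ Binomial(14, 0.07); P(X ≤ 3) = Σ C(14,k) p^k (1−p)^(14−k) over k:
  k=0: C(14,0)·0.07^0·0.93^14 = 0.362044
  k=1: C(14,1)·0.07^1·0.93^13 = 0.381509
  k=2: C(14,2)·0.07^2·0.93^12 = 0.186652
  k=3: C(14,3)·0.07^3·0.93^11 = 0.056196
Total = 0.986401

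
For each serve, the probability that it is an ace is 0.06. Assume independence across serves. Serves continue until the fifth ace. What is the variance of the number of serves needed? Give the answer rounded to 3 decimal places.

1305.556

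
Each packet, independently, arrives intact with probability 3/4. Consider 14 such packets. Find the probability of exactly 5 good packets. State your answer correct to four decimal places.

0.0018

X ~ Binomial(n=14, p=0.75).
P(X=5) = C(14,5) · p^5 · (1−p)^9
= 2002 · 0.2373 · 3.8147e-06 = 0.001812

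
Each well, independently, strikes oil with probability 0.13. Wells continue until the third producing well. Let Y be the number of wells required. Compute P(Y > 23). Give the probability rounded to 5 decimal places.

0.40987

Needing more than 23 wells ⇔ fewer than 3 successes in the first 23. With X ~ Binomial(23, 0.13), P(Y > 23) = P(X ≤ 2).
  k=0: C(23,0)·0.13^0·0.87^23 = 0.0406390
  k=1: C(23,1)·0.13^1·0.87^22 = 0.1396673
  k=2: C(23,2)·0.13^2·0.87^21 = 0.2295681
P(X ≤ 2) = 0.4098744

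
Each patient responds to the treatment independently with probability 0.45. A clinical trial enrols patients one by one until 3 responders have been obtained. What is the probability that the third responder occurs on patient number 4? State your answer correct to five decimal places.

0.15036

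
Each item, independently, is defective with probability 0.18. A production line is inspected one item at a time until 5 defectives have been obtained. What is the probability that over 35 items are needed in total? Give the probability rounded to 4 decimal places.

Needing more than 35 items ⇔ fewer than 5 successes in the first 35. With X ~ Binomial(35, 0.18), P(Y > 35) = P(X ≤ 4).
  k=0: C(35,0)·0.18^0·0.82^35 = 0.000963
  k=1: C(35,1)·0.18^1·0.82^34 = 0.007396
  k=2: C(35,2)·0.18^2·0.82^33 = 0.027601
  k=3: C(35,3)·0.18^3·0.82^32 = 0.066645
  k=4: C(35,4)·0.18^4·0.82^31 = 0.117036
P(X ≤ 4) = 0.219641

0.2196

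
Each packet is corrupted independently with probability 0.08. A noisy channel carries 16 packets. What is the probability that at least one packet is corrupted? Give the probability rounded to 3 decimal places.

0.737

P(at least one) = 1 − P(none) = 1 − (1 − 0.08)^16
= 1 − 0.26339 = 0.73661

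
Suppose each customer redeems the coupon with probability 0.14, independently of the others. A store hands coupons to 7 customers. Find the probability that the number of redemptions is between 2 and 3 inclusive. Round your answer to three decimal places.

X ~ Binomial(7, 0.14); P(2 ≤ X ≤ 3) = Σ C(7,k) p^k (1−p)^(7−k) over k:
  k=2: C(7,2)·0.14^2·0.86^5 = 0.19363
  k=3: C(7,3)·0.14^3·0.86^4 = 0.05253
Total = 0.24616

0.246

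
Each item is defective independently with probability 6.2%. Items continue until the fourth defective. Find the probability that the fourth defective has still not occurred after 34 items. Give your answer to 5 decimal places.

0.84270

Needing more than 34 items ⇔ fewer than 4 successes in the first 34. With X ~ Binomial(34, 0.062), P(Y > 34) = P(X ≤ 3).
  k=0: C(34,0)·0.062^0·0.938^34 = 0.1134740
  k=1: C(34,1)·0.062^1·0.938^33 = 0.2550141
  k=2: C(34,2)·0.062^2·0.938^32 = 0.2781231
  k=3: C(34,3)·0.062^3·0.938^31 = 0.1960896
P(X ≤ 3) = 0.8427009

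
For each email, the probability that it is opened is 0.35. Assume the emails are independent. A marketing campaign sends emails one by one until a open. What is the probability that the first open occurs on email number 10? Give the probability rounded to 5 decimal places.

0.00725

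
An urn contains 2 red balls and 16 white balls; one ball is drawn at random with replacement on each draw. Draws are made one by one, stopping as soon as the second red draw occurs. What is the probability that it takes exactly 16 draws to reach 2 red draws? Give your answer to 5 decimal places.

Y = trial on which the second success occurs; negative binomial, r=2, p=0.111111.
P(Y=16) = C(15,1) · p^2 · (1−p)^14
= 15 · 0.012346 · 0.19225 = 0.0356017

0.03560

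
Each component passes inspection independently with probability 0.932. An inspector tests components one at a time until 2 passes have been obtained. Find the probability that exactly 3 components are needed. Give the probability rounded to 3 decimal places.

Y = trial on which the second success occurs; negative binomial, r=2, p=0.932.
P(Y=3) = C(2,1) · p^2 · (1−p)^1
= 2 · 0.86862 · 0.068 = 0.11813

0.118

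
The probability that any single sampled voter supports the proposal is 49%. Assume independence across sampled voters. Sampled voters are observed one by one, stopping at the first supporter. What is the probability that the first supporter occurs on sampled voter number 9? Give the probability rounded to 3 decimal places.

0.002

Geometric (trials to first success), p = 0.49.
P(Y = 9) = (1−p)^8 · p = 0.0045768 · 0.49 = 0.00224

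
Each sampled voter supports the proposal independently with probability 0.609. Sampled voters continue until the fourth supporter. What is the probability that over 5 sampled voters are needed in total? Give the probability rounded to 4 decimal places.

0.6473

Needing more than 5 sampled voters ⇔ fewer than 4 successes in the first 5. With X ~ Binomial(5, 0.609), P(Y > 5) = P(X ≤ 3).
  k=0: C(5,0)·0.609^0·0.391^5 = 0.009139
  k=1: C(5,1)·0.609^1·0.391^4 = 0.071170
  k=2: C(5,2)·0.609^2·0.391^3 = 0.221700
  k=3: C(5,3)·0.609^3·0.391^2 = 0.345307
P(X ≤ 3) = 0.647315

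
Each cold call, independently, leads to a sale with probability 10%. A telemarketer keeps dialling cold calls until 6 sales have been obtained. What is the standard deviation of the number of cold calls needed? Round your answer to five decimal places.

Y = total cold calls until the sixth success; negative binomial with r=6, p=0.10.
SD(Y) = √[r(1−p)/p²] = √(540.0000000) = 23.2379001

23.23790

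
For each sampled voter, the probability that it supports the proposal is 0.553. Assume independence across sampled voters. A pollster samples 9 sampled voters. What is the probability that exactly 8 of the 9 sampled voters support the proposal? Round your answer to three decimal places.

0.035

X ~ Binomial(n=9, p=0.553).
P(X=8) = C(9,8) · p^8 · (1−p)^1
= 9 · 0.0087458 · 0.447 = 0.03518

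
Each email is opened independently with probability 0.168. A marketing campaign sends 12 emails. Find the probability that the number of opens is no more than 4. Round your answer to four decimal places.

0.9625

X ~ Binomial(12, 0.168); P(X ≤ 4) = Σ C(12,k) p^k (1−p)^(12−k) over k:
  k=0: C(12,0)·0.168^0·0.832^12 = 0.110022
  k=1: C(12,1)·0.168^1·0.832^11 = 0.266592
  k=2: C(12,2)·0.168^2·0.832^10 = 0.296071
  k=3: C(12,3)·0.168^3·0.832^9 = 0.199279
  k=4: C(12,4)·0.168^4·0.832^8 = 0.090538
Total = 0.962501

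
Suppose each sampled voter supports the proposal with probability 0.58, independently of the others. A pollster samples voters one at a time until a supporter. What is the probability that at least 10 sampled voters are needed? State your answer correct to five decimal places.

0.00041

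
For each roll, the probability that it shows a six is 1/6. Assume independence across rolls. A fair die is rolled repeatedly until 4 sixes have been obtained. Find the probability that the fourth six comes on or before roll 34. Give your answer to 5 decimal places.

0.84131

Finishing within 34 rolls ⇔ at least 4 successes in the first 34. With X ~ Binomial(34, 0.166667), P(Y ≤ 34) = 1 − P(X ≤ 3).
  k=0: C(34,0)·0.166667^0·0.833333^34 = 0.0020316
  k=1: C(34,1)·0.166667^1·0.833333^33 = 0.0138149
  k=2: C(34,2)·0.166667^2·0.833333^32 = 0.0455890
  k=3: C(34,3)·0.166667^3·0.833333^31 = 0.0972566
1 − 0.1586921 = 0.8413079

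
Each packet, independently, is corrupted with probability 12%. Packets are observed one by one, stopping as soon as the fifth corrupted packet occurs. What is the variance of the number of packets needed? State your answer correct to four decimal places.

305.5556

Y = total packets until the fifth success; negative binomial with r=5, p=0.12.
Var(Y) = r(1−p)/p² = 5·0.88 / 0.12² = 305.555556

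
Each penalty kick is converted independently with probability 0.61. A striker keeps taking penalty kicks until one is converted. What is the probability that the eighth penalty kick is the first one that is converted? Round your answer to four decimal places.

Geometric (trials to first success), p = 0.61.
P(Y = 8) = (1−p)^7 · p = 0.0013723 · 0.61 = 0.000837

0.0008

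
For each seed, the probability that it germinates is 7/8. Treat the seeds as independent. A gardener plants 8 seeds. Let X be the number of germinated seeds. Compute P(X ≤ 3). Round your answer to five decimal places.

X ~ Binomial(8, 0.875); P(X ≤ 3) = Σ C(8,k) p^k (1−p)^(8−k) over k:
  k=0: C(8,0)·0.875^0·0.125^8 = 0.0000001
  k=1: C(8,1)·0.875^1·0.125^7 = 0.0000033
  k=2: C(8,2)·0.875^2·0.125^6 = 0.0000818
  k=3: C(8,3)·0.875^3·0.125^5 = 0.0011449
Total = 0.0012301

0.00123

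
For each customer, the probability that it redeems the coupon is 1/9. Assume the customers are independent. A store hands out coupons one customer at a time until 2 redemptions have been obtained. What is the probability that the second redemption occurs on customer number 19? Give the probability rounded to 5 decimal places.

Y = trial on which the second success occurs; negative binomial, r=2, p=0.111111.
P(Y=19) = C(18,1) · p^2 · (1−p)^17
= 18 · 0.012346 · 0.13502 = 0.0300051

0.03001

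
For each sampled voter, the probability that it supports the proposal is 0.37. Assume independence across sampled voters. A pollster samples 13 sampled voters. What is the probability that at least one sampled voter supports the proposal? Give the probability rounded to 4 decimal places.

0.9975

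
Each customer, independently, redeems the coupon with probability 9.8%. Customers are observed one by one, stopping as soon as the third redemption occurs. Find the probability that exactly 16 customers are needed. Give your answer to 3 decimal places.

Y = trial on which the third success occurs; negative binomial, r=3, p=0.098.
P(Y=16) = C(15,2) · p^3 · (1−p)^13
= 105 · 0.00094119 · 0.26163 = 0.02586

0.026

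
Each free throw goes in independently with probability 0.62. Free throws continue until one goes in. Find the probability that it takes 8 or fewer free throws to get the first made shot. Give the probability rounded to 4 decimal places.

Y = number of free throws to the first success; geometric, p = 0.62.
P(Y ≤ 8) = 1 − (1−p)^8 = 1 − 0.000435 = 0.999565

0.9996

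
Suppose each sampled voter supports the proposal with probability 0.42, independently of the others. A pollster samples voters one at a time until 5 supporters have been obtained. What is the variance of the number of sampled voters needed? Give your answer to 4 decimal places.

Y = total sampled voters until the fifth success; negative binomial with r=5, p=0.42.
Var(Y) = r(1−p)/p² = 5·0.58 / 0.42² = 16.439909

16.4399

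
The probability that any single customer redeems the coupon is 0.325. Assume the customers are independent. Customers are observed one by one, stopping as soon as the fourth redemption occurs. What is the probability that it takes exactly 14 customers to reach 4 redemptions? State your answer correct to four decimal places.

0.0627

Y = trial on which the fourth success occurs; negative binomial, r=4, p=0.325.
P(Y=14) = C(13,3) · p^4 · (1−p)^10
= 286 · 0.011157 · 0.019635 = 0.062652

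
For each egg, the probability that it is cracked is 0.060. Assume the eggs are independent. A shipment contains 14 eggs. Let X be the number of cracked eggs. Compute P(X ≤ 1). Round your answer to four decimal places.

X ~ Binomial(14, 0.06); P(X ≤ 1) = Σ C(14,k) p^k (1−p)^(14−k) over k:
  k=0: C(14,0)·0.06^0·0.94^14 = 0.420523
  k=1: C(14,1)·0.06^1·0.94^13 = 0.375787
Total = 0.796310

0.7963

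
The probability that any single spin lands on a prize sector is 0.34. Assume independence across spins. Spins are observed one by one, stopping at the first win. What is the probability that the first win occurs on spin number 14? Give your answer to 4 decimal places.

0.0015

Geometric (trials to first success), p = 0.34.
P(Y = 14) = (1−p)^13 · p = 0.0045089 · 0.34 = 0.001533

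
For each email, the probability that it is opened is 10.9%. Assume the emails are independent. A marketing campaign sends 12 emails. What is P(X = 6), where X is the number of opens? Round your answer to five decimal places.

0.00078

X ~ Binomial(n=12, p=0.109).
P(X=6) = C(12,6) · p^6 · (1−p)^6
= 924 · 1.6771e-06 · 0.50034 = 0.0007753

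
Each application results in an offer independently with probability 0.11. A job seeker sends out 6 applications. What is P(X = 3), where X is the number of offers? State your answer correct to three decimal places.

0.019

X ~ Binomial(n=6, p=0.11).
P(X=3) = C(6,3) · p^3 · (1−p)^3
= 20 · 0.001331 · 0.70497 = 0.01877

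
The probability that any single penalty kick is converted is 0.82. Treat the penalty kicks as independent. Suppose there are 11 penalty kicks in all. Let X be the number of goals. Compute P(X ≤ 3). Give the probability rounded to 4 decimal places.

X ~ Binomial(11, 0.82); P(X ≤ 3) = Σ C(11,k) p^k (1−p)^(11−k) over k:
  k=0: C(11,0)·0.82^0·0.18^11 = 0.000000
  k=1: C(11,1)·0.82^1·0.18^10 = 0.000000
  k=2: C(11,2)·0.82^2·0.18^9 = 0.000007
  k=3: C(11,3)·0.82^3·0.18^8 = 0.000100
Total = 0.000108

0.0001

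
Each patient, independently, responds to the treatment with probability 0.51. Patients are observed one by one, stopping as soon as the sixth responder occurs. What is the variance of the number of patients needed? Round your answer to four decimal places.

11.3033

Y = total patients until the sixth success; negative binomial with r=6, p=0.51.
Var(Y) = r(1−p)/p² = 6·0.49 / 0.51² = 11.303345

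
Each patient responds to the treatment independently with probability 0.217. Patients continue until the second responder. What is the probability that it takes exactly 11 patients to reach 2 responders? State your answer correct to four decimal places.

0.0521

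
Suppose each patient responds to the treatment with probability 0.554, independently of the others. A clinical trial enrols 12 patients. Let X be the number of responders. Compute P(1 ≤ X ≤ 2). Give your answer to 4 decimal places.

X ~ Binomial(12, 0.554); P(1 ≤ X ≤ 2) = Σ C(12,k) p^k (1−p)^(12−k) over k:
  k=1: C(12,1)·0.554^1·0.446^11 = 0.000923
  k=2: C(12,2)·0.554^2·0.446^10 = 0.006308
Total = 0.007232

0.0072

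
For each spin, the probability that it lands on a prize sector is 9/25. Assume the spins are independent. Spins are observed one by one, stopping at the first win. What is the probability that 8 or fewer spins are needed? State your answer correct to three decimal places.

Y = number of spins to the first success; geometric, p = 0.36.
P(Y ≤ 8) = 1 − (1−p)^8 = 1 − 0.02815 = 0.97185

0.972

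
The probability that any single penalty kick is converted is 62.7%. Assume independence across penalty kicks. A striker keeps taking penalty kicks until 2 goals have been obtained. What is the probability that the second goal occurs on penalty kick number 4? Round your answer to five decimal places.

Y = trial on which the second success occurs; negative binomial, r=2, p=0.627.
P(Y=4) = C(3,1) · p^2 · (1−p)^2
= 3 · 0.39313 · 0.13913 = 0.1640869

0.16409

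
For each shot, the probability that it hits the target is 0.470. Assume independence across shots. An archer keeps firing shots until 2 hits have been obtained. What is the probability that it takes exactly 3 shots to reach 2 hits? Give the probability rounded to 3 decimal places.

0.234

Y = trial on which the second success occurs; negative binomial, r=2, p=0.47.
P(Y=3) = C(2,1) · p^2 · (1−p)^1
= 2 · 0.2209 · 0.53 = 0.23415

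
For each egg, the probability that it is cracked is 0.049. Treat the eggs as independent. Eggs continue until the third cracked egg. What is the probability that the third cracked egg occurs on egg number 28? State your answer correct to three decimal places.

0.012

Y = trial on which the third success occurs; negative binomial, r=3, p=0.049.
P(Y=28) = C(27,2) · p^3 · (1−p)^25
= 351 · 0.00011765 · 0.28478 = 0.01176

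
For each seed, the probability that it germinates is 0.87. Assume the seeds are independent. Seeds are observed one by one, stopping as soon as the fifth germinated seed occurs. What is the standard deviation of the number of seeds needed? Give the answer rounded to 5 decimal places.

Y = total seeds until the fifth success; negative binomial with r=5, p=0.87.
SD(Y) = √[r(1−p)/p²] = √(0.8587660) = 0.9266963

0.92670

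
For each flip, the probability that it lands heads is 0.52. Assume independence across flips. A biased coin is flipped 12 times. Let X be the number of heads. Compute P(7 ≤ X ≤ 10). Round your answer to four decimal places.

X ~ Binomial(12, 0.52); P(7 ≤ X ≤ 10) = Σ C(12,k) p^k (1−p)^(12−k) over k:
  k=7: C(12,7)·0.52^7·0.48^5 = 0.207470
  k=8: C(12,8)·0.52^8·0.48^4 = 0.140474
  k=9: C(12,9)·0.52^9·0.48^3 = 0.067636
  k=10: C(12,10)·0.52^10·0.48^2 = 0.021982
Total = 0.437561

0.4376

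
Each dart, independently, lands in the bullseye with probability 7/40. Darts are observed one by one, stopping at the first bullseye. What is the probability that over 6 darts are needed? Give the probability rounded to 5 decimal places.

0.31530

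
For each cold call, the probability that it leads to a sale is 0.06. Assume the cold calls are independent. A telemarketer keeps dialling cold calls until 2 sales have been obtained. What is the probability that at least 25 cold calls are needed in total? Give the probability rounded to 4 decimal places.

Needing more than 24 cold calls ⇔ fewer than 2 successes in the first 24. With X ~ Binomial(24, 0.06), P(Y > 24) = P(X ≤ 1).
  k=0: C(24,0)·0.06^0·0.94^24 = 0.226500
  k=1: C(24,1)·0.06^1·0.94^23 = 0.346979
P(X ≤ 1) = 0.573479

0.5735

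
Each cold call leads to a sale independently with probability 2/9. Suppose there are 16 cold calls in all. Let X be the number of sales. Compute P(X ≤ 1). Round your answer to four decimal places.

0.0999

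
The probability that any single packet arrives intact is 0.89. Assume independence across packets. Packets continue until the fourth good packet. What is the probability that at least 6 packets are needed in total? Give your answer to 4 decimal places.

Needing more than 5 packets ⇔ fewer than 4 successes in the first 5. With X ~ Binomial(5, 0.89), P(Y > 5) = P(X ≤ 3).
  k=0: C(5,0)·0.89^0·0.11^5 = 0.000016
  k=1: C(5,1)·0.89^1·0.11^4 = 0.000652
  k=2: C(5,2)·0.89^2·0.11^3 = 0.010543
  k=3: C(5,3)·0.89^3·0.11^2 = 0.085301
P(X ≤ 3) = 0.096512

0.0965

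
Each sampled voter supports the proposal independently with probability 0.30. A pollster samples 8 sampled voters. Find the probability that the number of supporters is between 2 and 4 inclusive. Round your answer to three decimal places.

0.687

X ~ Binomial(8, 0.30); P(2 ≤ X ≤ 4) = Σ C(8,k) p^k (1−p)^(8−k) over k:
  k=2: C(8,2)·0.30^2·0.70^6 = 0.29648
  k=3: C(8,3)·0.30^3·0.70^5 = 0.25412
  k=4: C(8,4)·0.30^4·0.70^4 = 0.13614
Total = 0.68673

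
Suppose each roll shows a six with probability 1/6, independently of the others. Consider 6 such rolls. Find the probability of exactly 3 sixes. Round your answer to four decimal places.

0.0536

X ~ Binomial(n=6, p=0.166667).
P(X=3) = C(6,3) · p^3 · (1−p)^3
= 20 · 0.0046296 · 0.5787 = 0.053584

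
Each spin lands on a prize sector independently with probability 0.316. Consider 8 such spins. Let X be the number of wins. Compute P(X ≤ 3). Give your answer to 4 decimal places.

X ~ Binomial(8, 0.316); P(X ≤ 3) = Σ C(8,k) p^k (1−p)^(8−k) over k:
  k=0: C(8,0)·0.316^0·0.684^8 = 0.047912
  k=1: C(8,1)·0.316^1·0.684^7 = 0.177080
  k=2: C(8,2)·0.316^2·0.684^6 = 0.286331
  k=3: C(8,3)·0.316^3·0.684^5 = 0.264563
Total = 0.775887

0.7759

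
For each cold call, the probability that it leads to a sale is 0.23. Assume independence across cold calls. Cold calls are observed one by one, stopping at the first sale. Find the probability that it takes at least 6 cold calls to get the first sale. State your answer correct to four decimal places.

Y = number of cold calls to the first success; geometric, p = 0.23.
P(Y > 5) = P(first 5 all fail) = (1−p)^5 = 0.270678

0.2707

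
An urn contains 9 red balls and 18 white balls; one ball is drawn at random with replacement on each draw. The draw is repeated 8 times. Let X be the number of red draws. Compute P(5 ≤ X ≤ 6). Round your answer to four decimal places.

0.0854

X ~ Binomial(8, 0.333333); P(5 ≤ X ≤ 6) = Σ C(8,k) p^k (1−p)^(8−k) over k:
  k=5: C(8,5)·0.333333^5·0.666667^3 = 0.068282
  k=6: C(8,6)·0.333333^6·0.666667^2 = 0.017071
Total = 0.085353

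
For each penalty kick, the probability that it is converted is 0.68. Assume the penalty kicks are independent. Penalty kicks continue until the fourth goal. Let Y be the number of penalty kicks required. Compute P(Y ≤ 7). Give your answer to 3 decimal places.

0.847

Finishing within 7 penalty kicks ⇔ at least 4 successes in the first 7. With X ~ Binomial(7, 0.68), P(Y ≤ 7) = 1 − P(X ≤ 3).
  k=0: C(7,0)·0.68^0·0.32^7 = 0.00034
  k=1: C(7,1)·0.68^1·0.32^6 = 0.00511
  k=2: C(7,2)·0.68^2·0.32^5 = 0.03258
  k=3: C(7,3)·0.68^3·0.32^4 = 0.11540
1 − 0.15343 = 0.84657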